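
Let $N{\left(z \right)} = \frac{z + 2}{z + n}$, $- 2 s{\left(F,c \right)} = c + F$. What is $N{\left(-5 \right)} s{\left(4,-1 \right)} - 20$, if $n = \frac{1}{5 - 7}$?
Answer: $- \frac{229}{11} \approx -20.818$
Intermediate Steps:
$s{\left(F,c \right)} = - \frac{F}{2} - \frac{c}{2}$ ($s{\left(F,c \right)} = - \frac{c + F}{2} = - \frac{F + c}{2} = - \frac{F}{2} - \frac{c}{2}$)
$n = - \frac{1}{2}$ ($n = \frac{1}{-2} = - \frac{1}{2} \approx -0.5$)
$N{\left(z \right)} = \frac{2 + z}{- \frac{1}{2} + z}$ ($N{\left(z \right)} = \frac{z + 2}{z - \frac{1}{2}} = \frac{2 + z}{- \frac{1}{2} + z}$)
$N{\left(-5 \right)} s{\left(4,-1 \right)} - 20 = \frac{2 \left(2 - 5\right)}{-1 + 2 \left(-5\right)} \left(\left(- \frac{1}{2}\right) 4 - - \frac{1}{2}\right) - 20 = 2 \frac{1}{-1 - 10} \left(-3\right) \left(-2 + \frac{1}{2}\right) - 20 = 2 \frac{1}{-11} \left(-3\right) \left(- \frac{3}{2}\right) - 20 = 2 \left(- \frac{1}{11}\right) \left(-3\right) \left(- \frac{3}{2}\right) - 20 = \frac{6}{11} \left(- \frac{3}{2}\right) - 20 = - \frac{9}{11} - 20 = - \frac{229}{11}$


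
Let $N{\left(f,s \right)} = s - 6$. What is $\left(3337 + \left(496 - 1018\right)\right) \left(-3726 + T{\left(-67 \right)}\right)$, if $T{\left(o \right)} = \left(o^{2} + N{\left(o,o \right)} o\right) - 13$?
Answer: $15879415$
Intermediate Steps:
$N{\left(f,s \right)} = -6 + s$
$T{\left(o \right)} = -13 + o^{2} + o \left(-6 + o\right)$ ($T{\left(o \right)} = \left(o^{2} + \left(-6 + o\right) o\right) - 13 = \left(o^{2} + o \left(-6 + o\right)\right) - 13 = -13 + o^{2} + o \left(-6 + o\right)$)
$\left(3337 + \left(496 - 1018\right)\right) \left(-3726 + T{\left(-67 \right)}\right) = \left(3337 + \left(496 - 1018\right)\right) \left(-3726 - \left(13 - 4489 + 67 \left(-6 - 67\right)\right)\right) = \left(3337 + \left(496 - 1018\right)\right) \left(-3726 - -9367\right) = \left(3337 - 522\right) \left(-3726 + \left(-13 + 4489 + 4891\right)\right) = 2815 \left(-3726 + 9367\right) = 2815 \cdot 5641 = 15879415$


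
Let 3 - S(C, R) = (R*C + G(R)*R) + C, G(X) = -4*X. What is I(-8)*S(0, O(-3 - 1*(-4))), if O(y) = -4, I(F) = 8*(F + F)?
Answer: -8576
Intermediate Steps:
I(F) = 16*F (I(F) = 8*(2*F) = 16*F)
S(C, R) = 3 - C + 4*R**2 - C*R (S(C, R) = 3 - ((R*C + (-4*R)*R) + C) = 3 - ((C*R - 4*R**2) + C) = 3 - ((-4*R**2 + C*R) + C) = 3 - (C - 4*R**2 + C*R) = 3 + (-C + 4*R**2 - C*R) = 3 - C + 4*R**2 - C*R)
I(-8)*S(0, O(-3 - 1*(-4))) = (16*(-8))*(3 - 1*0 + 4*(-4)**2 - 1*0*(-4)) = -128*(3 + 0 + 4*16 + 0) = -128*(3 + 0 + 64 + 0) = -128*67 = -8576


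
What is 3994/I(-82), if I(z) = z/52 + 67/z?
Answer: -1064401/638 ≈ -1668.3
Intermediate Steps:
I(z) = 67/z + z/52 (I(z) = z*(1/52) + 67/z = z/52 + 67/z = 67/z + z/52)
3994/I(-82) = 3994/(67/(-82) + (1/52)*(-82)) = 3994/(67*(-1/82) - 41/26) = 3994/(-67/82 - 41/26) = 3994/(-1276/533) = 3994*(-533/1276) = -1064401/638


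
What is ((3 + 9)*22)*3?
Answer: 792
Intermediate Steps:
((3 + 9)*22)*3 = (12*22)*3 = 264*3 = 792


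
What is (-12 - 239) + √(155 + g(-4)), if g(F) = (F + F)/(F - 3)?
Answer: -251 + √7651/7 ≈ -238.50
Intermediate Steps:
g(F) = 2*F/(-3 + F) (g(F) = (2*F)/(-3 + F) = 2*F/(-3 + F))
(-12 - 239) + √(155 + g(-4)) = (-12 - 239) + √(155 + 2*(-4)/(-3 - 4)) = -251 + √(155 + 2*(-4)/(-7)) = -251 + √(155 + 2*(-4)*(-⅐)) = -251 + √(155 + 8/7) = -251 + √(1093/7) = -251 + √7651/7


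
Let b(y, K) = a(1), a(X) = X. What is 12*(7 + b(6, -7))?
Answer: 96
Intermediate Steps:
b(y, K) = 1
12*(7 + b(6, -7)) = 12*(7 + 1) = 12*8 = 96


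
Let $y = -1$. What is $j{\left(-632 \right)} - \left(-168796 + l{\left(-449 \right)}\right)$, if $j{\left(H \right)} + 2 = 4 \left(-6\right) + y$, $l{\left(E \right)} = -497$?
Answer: $169266$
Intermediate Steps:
$j{\left(H \right)} = -27$ ($j{\left(H \right)} = -2 + \left(4 \left(-6\right) - 1\right) = -2 - 25 = -27$)
$j{\left(-632 \right)} - \left(-168796 + l{\left(-449 \right)}\right) = -27 - \left(-168796 - 497\right) = -27 - -169293 = -27 + 169293 = 169266$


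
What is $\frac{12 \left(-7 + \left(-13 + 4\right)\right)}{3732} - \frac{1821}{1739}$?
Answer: $- \frac{594155}{540829} \approx -1.0986$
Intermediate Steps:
$\frac{12 \left(-7 + \left(-13 + 4\right)\right)}{3732} - \frac{1821}{1739} = 12 \left(-7 - 9\right) \frac{1}{3732} - \frac{1821}{1739} = 12 \left(-16\right) \frac{1}{3732} - \frac{1821}{1739} = \left(-192\right) \frac{1}{3732} - \frac{1821}{1739} = - \frac{16}{311} - \frac{1821}{1739} = - \frac{594155}{540829}$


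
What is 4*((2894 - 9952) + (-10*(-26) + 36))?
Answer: -27048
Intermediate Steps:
4*((2894 - 9952) + (-10*(-26) + 36)) = 4*(-7058 + (260 + 36)) = 4*(-7058 + 296) = 4*(-6762) = -27048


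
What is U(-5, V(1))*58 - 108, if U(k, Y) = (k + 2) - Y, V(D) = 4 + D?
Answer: -572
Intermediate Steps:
U(k, Y) = 2 + k - Y (U(k, Y) = (2 + k) - Y = 2 + k - Y)
U(-5, V(1))*58 - 108 = (2 - 5 - (4 + 1))*58 - 108 = (2 - 5 - 1*5)*58 - 108 = (2 - 5 - 5)*58 - 108 = -8*58 - 108 = -464 - 108 = -572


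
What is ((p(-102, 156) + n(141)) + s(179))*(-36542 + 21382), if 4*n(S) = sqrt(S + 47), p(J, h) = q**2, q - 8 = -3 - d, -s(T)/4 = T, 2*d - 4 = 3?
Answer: 10820450 - 7580*sqrt(47) ≈ 1.0768e+7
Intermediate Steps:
d = 7/2 (d = 2 + (1/2)*3 = 2 + 3/2 = 7/2 ≈ 3.5000)
s(T) = -4*T
q = 3/2 (q = 8 + (-3 - 1*7/2) = 8 + (-3 - 7/2) = 8 - 13/2 = 3/2 ≈ 1.5000)
p(J, h) = 9/4 (p(J, h) = (3/2)**2 = 9/4)
n(S) = sqrt(47 + S)/4 (n(S) = sqrt(S + 47)/4 = sqrt(47 + S)/4)
((p(-102, 156) + n(141)) + s(179))*(-36542 + 21382) = ((9/4 + sqrt(47 + 141)/4) - 4*179)*(-36542 + 21382) = ((9/4 + sqrt(188)/4) - 716)*(-15160) = ((9/4 + (2*sqrt(47))/4) - 716)*(-15160) = ((9/4 + sqrt(47)/2) - 716)*(-15160) = (-2855/4 + sqrt(47)/2)*(-15160) = 10820450 - 7580*sqrt(47)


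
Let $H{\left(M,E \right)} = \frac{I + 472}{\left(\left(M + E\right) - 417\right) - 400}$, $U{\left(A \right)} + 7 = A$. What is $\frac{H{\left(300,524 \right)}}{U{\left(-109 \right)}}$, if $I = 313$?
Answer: $- \frac{785}{812} \approx -0.96675$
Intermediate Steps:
$U{\left(A \right)} = -7 + A$
$H{\left(M,E \right)} = \frac{785}{-817 + E + M}$ ($H{\left(M,E \right)} = \frac{313 + 472}{\left(\left(M + E\right) - 417\right) - 400} = \frac{785}{\left(\left(E + M\right) - 417\right) - 400} = \frac{785}{\left(-417 + E + M\right) - 400} = \frac{785}{-817 + E + M}$)
$\frac{H{\left(300,524 \right)}}{U{\left(-109 \right)}} = \frac{785 \frac{1}{-817 + 524 + 300}}{-7 - 109} = \frac{785 \cdot \frac{1}{7}}{-116} = 785 \cdot \frac{1}{7} \left(- \frac{1}{116}\right) = \frac{785}{7} \left(- \frac{1}{116}\right) = - \frac{785}{812}$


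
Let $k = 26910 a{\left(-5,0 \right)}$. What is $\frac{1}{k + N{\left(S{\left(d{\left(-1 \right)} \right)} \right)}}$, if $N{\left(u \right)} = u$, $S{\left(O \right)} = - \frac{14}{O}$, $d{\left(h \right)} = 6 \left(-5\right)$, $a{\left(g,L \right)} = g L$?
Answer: $\frac{15}{7} \approx 2.1429$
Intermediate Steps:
$a{\left(g,L \right)} = L g$
$d{\left(h \right)} = -30$
$k = 0$ ($k = 26910 \cdot 0 \left(-5\right) = 26910 \cdot 0 = 0$)
$\frac{1}{k + N{\left(S{\left(d{\left(-1 \right)} \right)} \right)}} = \frac{1}{0 - \frac{14}{-30}} = \frac{1}{0 - - \frac{7}{15}} = \frac{1}{0 + \frac{7}{15}} = \frac{1}{\frac{7}{15}} = \frac{15}{7}$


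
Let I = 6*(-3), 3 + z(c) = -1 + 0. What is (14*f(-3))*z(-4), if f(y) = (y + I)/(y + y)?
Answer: -196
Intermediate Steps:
z(c) = -4 (z(c) = -3 + (-1 + 0) = -3 - 1 = -4)
I = -18
f(y) = (-18 + y)/(2*y) (f(y) = (y - 18)/(y + y) = (-18 + y)/((2*y)) = (-18 + y)*(1/(2*y)) = (-18 + y)/(2*y))
(14*f(-3))*z(-4) = (14*((½)*(-18 - 3)/(-3)))*(-4) = (14*((½)*(-⅓)*(-21)))*(-4) = (14*(7/2))*(-4) = 49*(-4) = -196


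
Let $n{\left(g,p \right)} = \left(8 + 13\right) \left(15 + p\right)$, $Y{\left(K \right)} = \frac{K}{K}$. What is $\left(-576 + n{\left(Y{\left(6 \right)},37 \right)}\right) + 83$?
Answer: $599$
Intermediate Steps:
$Y{\left(K \right)} = 1$
$n{\left(g,p \right)} = 315 + 21 p$ ($n{\left(g,p \right)} = 21 \left(15 + p\right) = 315 + 21 p$)
$\left(-576 + n{\left(Y{\left(6 \right)},37 \right)}\right) + 83 = \left(-576 + \left(315 + 21 \cdot 37\right)\right) + 83 = \left(-576 + \left(315 + 777\right)\right) + 83 = \left(-576 + 1092\right) + 83 = 516 + 83 = 599$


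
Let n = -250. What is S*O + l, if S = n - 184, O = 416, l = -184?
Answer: -180728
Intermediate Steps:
S = -434 (S = -250 - 184 = -434)
S*O + l = -434*416 - 184 = -180544 - 184 = -180728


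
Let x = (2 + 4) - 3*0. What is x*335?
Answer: 2010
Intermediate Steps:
x = 6 (x = 6 + 0 = 6)
x*335 = 6*335 = 2010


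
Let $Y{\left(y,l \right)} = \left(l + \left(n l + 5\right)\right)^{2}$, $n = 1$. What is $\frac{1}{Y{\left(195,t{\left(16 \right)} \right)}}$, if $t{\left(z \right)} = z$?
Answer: $\frac{1}{1369} \approx 0.00073046$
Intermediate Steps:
$Y{\left(y,l \right)} = \left(5 + 2 l\right)^{2}$ ($Y{\left(y,l \right)} = \left(l + \left(1 l + 5\right)\right)^{2} = \left(l + \left(l + 5\right)\right)^{2} = \left(l + \left(5 + l\right)\right)^{2} = \left(5 + 2 l\right)^{2}$)
$\frac{1}{Y{\left(195,t{\left(16 \right)} \right)}} = \frac{1}{\left(5 + 2 \cdot 16\right)^{2}} = \frac{1}{\left(5 + 32\right)^{2}} = \frac{1}{37^{2}} = \frac{1}{1369}$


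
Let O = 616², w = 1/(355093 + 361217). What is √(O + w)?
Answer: √21633208856661990/238770 ≈ 616.00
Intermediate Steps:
w = 1/716310 ≈ 1.3960e-6
O = 379456
√(O + w) = √(379456 + 1/716310) = √(271808127361/716310) = √21633208856661990/238770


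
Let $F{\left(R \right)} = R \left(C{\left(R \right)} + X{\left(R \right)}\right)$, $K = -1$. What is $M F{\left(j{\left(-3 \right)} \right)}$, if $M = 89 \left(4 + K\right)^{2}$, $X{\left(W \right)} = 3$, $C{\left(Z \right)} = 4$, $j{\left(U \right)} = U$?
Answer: $-16821$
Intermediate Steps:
$M = 801$ ($M = 89 \left(4 - 1\right)^{2} = 89 \cdot 3^{2} = 89 \cdot 9 = 801$)
$F{\left(R \right)} = 7 R$ ($F{\left(R \right)} = R \left(4 + 3\right) = R 7 = 7 R$)
$M F{\left(j{\left(-3 \right)} \right)} = 801 \cdot 7 \left(-3\right) = 801 \left(-21\right) = -16821$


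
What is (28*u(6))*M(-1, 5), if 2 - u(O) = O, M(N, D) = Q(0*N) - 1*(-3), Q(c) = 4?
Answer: -784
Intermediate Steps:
M(N, D) = 7 (M(N, D) = 4 - 1*(-3) = 4 + 3 = 7)
u(O) = 2 - O
(28*u(6))*M(-1, 5) = (28*(2 - 1*6))*7 = (28*(2 - 6))*7 = (28*(-4))*7 = -112*7 = -784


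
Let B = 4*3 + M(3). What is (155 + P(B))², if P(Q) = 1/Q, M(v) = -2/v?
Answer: 27804529/1156 ≈ 24052.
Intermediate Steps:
B = 34/3 (B = 4*3 - 2/3 = 12 - 2*⅓ = 12 - ⅔ = 34/3 ≈ 11.333)
(155 + P(B))² = (155 + 1/(34/3))² = (155 + 3/34)² = (5273/34)² = 27804529/1156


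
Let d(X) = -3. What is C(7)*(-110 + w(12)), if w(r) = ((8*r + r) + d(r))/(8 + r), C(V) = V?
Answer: -2933/4 ≈ -733.25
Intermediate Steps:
w(r) = (-3 + 9*r)/(8 + r) (w(r) = ((8*r + r) - 3)/(8 + r) = (9*r - 3)/(8 + r) = (-3 + 9*r)/(8 + r))
C(7)*(-110 + w(12)) = 7*(-110 + 3*(-1 + 3*12)/(8 + 12)) = 7*(-110 + 3*(-1 + 36)/20) = 7*(-110 + 3*(1/20)*35) = 7*(-110 + 21/4) = 7*(-419/4) = -2933/4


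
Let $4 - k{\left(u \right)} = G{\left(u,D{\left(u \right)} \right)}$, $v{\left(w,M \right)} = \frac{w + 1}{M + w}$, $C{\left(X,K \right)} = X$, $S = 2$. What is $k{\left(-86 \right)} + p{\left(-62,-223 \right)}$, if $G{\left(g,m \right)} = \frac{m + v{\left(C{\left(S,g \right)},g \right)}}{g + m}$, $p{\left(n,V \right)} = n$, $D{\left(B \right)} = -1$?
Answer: $- \frac{4873}{84} \approx -58.012$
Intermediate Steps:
$v{\left(w,M \right)} = \frac{1 + w}{M + w}$
$G{\left(g,m \right)} = \frac{m + \frac{3}{2 + g}}{g + m}$ ($G{\left(g,m \right)} = \frac{m + \frac{1 + 2}{g + 2}}{g + m} = \frac{m + \frac{1}{2 + g} 3}{g + m} = \frac{m + \frac{3}{2 + g}}{g + m}$)
$k{\left(u \right)} = 4 - \frac{1 - u}{\left(-1 + u\right) \left(2 + u\right)}$ ($k{\left(u \right)} = 4 - \frac{3 - \left(2 + u\right)}{\left(2 + u\right) \left(u - 1\right)} = 4 - \frac{3 - \left(2 + u\right)}{\left(2 + u\right) \left(-1 + u\right)} = 4 - \frac{1 - u}{\left(2 + u\right) \left(-1 + u\right)} = 4 - \frac{1 - u}{\left(-1 + u\right) \left(2 + u\right)}$)
$k{\left(-86 \right)} + p{\left(-62,-223 \right)} = \frac{9 + 4 \left(-86\right)}{2 - 86} - 62 = \frac{9 - 344}{-84} - 62 = \left(- \frac{1}{84}\right) \left(-335\right) - 62 = \frac{335}{84} - 62 = - \frac{4873}{84}$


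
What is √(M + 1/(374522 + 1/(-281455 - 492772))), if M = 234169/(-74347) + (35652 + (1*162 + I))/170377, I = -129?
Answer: I*√26079046412263575669526997057632878149647/94179299370384700353 ≈ 1.7147*I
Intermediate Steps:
M = -2864918386/974386063 (M = 234169/(-74347) + (35652 + (1*162 - 129))/170377 = 234169*(-1/74347) + (35652 + (162 - 129))*(1/170377) = -18013/5719 + (35652 + 33)*(1/170377) = -18013/5719 + 35685*(1/170377) = -18013/5719 + 35685/170377 = -2864918386/974386063 ≈ -2.9402)
√(M + 1/(374522 + 1/(-281455 - 492772))) = √(-2864918386/974386063 + 1/(374522 + 1/(-281455 - 492772))) = √(-2864918386/974386063 + 1/(374522 + 1/(-774227))) = √(-2864918386/974386063 + 1/(374522 - 1/774227)) = √(-2864918386/974386063 + 1/(289965044493/774227)) = √(-2864918386/974386063 + 774227/289965044493) = √(-830725432869305349997/282537898111154101059) = I*√26079046412263575669526997057632878149647/94179299370384700353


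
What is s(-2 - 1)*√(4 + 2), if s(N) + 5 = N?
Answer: -8*√6 ≈ -19.596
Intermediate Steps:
s(N) = -5 + N
s(-2 - 1)*√(4 + 2) = (-5 + (-2 - 1))*√(4 + 2) = (-5 - 3)*√6 = -8*√6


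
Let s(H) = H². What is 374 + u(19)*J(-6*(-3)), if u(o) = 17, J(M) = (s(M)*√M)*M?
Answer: 374 + 297432*√2 ≈ 4.2101e+5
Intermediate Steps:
J(M) = M^(7/2) (J(M) = (M²*√M)*M = M^(5/2)*M = M^(7/2))
374 + u(19)*J(-6*(-3)) = 374 + 17*(-6*(-3))^(7/2) = 374 + 17*18^(7/2) = 374 + 17*(17496*√2) = 374 + 297432*√2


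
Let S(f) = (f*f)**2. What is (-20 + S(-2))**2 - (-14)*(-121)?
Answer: -1678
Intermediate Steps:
S(f) = f**4 (S(f) = (f**2)**2 = f**4)
(-20 + S(-2))**2 - (-14)*(-121) = (-20 + (-2)**4)**2 - (-14)*(-121) = (-20 + 16)**2 - 1*1694 = (-4)**2 - 1694 = 16 - 1694 = -1678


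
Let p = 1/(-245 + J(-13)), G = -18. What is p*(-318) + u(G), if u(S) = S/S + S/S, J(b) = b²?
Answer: 235/38 ≈ 6.1842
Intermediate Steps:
u(S) = 2 (u(S) = 1 + 1 = 2)
p = -1/76 (p = 1/(-245 + (-13)²) = 1/(-245 + 169) = 1/(-76) = -1/76 ≈ -0.013158)
p*(-318) + u(G) = -1/76*(-318) + 2 = 159/38 + 2 = 235/38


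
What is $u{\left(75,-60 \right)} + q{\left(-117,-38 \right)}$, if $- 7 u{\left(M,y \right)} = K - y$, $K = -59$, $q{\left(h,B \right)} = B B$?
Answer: $\frac{10107}{7} \approx 1443.9$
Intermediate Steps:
$q{\left(h,B \right)} = B^{2}$
$u{\left(M,y \right)} = \frac{59}{7} + \frac{y}{7}$ ($u{\left(M,y \right)} = - \frac{-59 - y}{7} = \frac{59}{7} + \frac{y}{7}$)
$u{\left(75,-60 \right)} + q{\left(-117,-38 \right)} = \left(\frac{59}{7} + \frac{1}{7} \left(-60\right)\right) + \left(-38\right)^{2} = \left(\frac{59}{7} - \frac{60}{7}\right) + 1444 = - \frac{1}{7} + 1444 = \frac{10107}{7}$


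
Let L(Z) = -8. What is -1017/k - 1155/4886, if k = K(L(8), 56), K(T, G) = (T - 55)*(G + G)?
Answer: -25243/273616 ≈ -0.092257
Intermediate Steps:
K(T, G) = 2*G*(-55 + T) (K(T, G) = (-55 + T)*(2*G) = 2*G*(-55 + T))
k = -7056 (k = 2*56*(-55 - 8) = 2*56*(-63) = -7056)
-1017/k - 1155/4886 = -1017/(-7056) - 1155/4886 = -1017*(-1/7056) - 1155*1/4886 = 113/784 - 165/698 = -25243/273616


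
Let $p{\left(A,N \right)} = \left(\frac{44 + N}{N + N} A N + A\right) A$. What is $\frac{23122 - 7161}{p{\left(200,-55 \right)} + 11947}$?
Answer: $- \frac{15961}{168053} \approx -0.094976$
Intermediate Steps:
$p{\left(A,N \right)} = A \left(A + \frac{A \left(44 + N\right)}{2}\right)$ ($p{\left(A,N \right)} = \left(\frac{44 + N}{2 N} A N + A\right) A = \left(\frac{A \left(44 + N\right)}{2 N} N + A\right) A = \left(\frac{A \left(44 + N\right)}{2} + A\right) A = \left(A + \frac{A \left(44 + N\right)}{2}\right) A = A \left(A + \frac{A \left(44 + N\right)}{2}\right)$)
$\frac{23122 - 7161}{p{\left(200,-55 \right)} + 11947} = \frac{23122 - 7161}{\frac{200^{2} \left(46 - 55\right)}{2} + 11947} = \frac{15961}{\frac{1}{2} \cdot 40000 \left(-9\right) + 11947} = \frac{15961}{-180000 + 11947} = \frac{15961}{-168053} = 15961 \left(- \frac{1}{168053}\right) = - \frac{15961}{168053}$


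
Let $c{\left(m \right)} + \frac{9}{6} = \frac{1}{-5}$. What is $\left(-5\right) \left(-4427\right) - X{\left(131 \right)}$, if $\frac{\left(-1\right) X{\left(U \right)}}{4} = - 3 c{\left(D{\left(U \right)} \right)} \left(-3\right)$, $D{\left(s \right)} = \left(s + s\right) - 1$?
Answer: $\frac{110369}{5} \approx 22074.0$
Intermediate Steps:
$D{\left(s \right)} = -1 + 2 s$ ($D{\left(s \right)} = 2 s - 1 = -1 + 2 s$)
$c{\left(m \right)} = - \frac{17}{10}$ ($c{\left(m \right)} = - \frac{3}{2} + \frac{1}{-5} = - \frac{3}{2} - \frac{1}{5} = - \frac{17}{10}$)
$X{\left(U \right)} = \frac{306}{5}$ ($X{\left(U \right)} = - 4 \left(-3\right) \left(- \frac{17}{10}\right) \left(-3\right) = - 4 \cdot \frac{51}{10} \left(-3\right) = \left(-4\right) \left(- \frac{153}{10}\right) = \frac{306}{5}$)
$\left(-5\right) \left(-4427\right) - X{\left(131 \right)} = \left(-5\right) \left(-4427\right) - \frac{306}{5} = 22135 - \frac{306}{5} = \frac{110369}{5}$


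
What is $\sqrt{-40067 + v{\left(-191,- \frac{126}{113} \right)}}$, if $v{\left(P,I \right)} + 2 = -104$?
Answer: $i \sqrt{40173} \approx 200.43 i$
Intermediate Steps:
$v{\left(P,I \right)} = -106$ ($v{\left(P,I \right)} = -2 - 104 = -106$)
$\sqrt{-40067 + v{\left(-191,- \frac{126}{113} \right)}} = \sqrt{-40067 - 106} = \sqrt{-40173} = i \sqrt{40173}$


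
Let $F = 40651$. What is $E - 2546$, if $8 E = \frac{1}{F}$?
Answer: $- \frac{827979567}{325208} \approx -2546.0$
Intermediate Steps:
$E = \frac{1}{325208}$ ($E = \frac{1}{8 \cdot 40651} = \frac{1}{8} \cdot \frac{1}{40651} = \frac{1}{325208} \approx 3.075 \cdot 10^{-6}$)
$E - 2546 = \frac{1}{325208} - 2546 = - \frac{827979567}{325208}$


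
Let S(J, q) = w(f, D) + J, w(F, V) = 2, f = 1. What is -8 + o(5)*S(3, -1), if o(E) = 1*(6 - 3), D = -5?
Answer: 7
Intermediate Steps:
S(J, q) = 2 + J
o(E) = 3 (o(E) = 1*3 = 3)
-8 + o(5)*S(3, -1) = -8 + 3*(2 + 3) = -8 + 3*5 = -8 + 15 = 7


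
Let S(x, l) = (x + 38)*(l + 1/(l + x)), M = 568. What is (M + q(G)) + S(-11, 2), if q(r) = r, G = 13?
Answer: 632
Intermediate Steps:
S(x, l) = (38 + x)*(l + 1/(l + x))
(M + q(G)) + S(-11, 2) = (568 + 13) + (38 - 11 + 38*2² + 2*(-11)² - 11*2² + 38*2*(-11))/(2 - 11) = 581 + (38 - 11 + 38*4 + 2*121 - 11*4 - 836)/(-9) = 581 - (38 - 11 + 152 + 242 - 44 - 836)/9 = 581 - ⅑*(-459) = 581 + 51 = 632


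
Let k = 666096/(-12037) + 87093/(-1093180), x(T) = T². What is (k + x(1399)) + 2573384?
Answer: 59615461274117379/13158607660 ≈ 4.5305e+6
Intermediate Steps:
k = -729211163721/13158607660 (k = 666096*(-1/12037) + 87093*(-1/1093180) = -666096/12037 - 87093/1093180 = -729211163721/13158607660 ≈ -55.417)
(k + x(1399)) + 2573384 = (-729211163721/13158607660 + 1399²) + 2573384 = (-729211163721/13158607660 + 1957201) + 2573384 = 25753310859595939/13158607660 + 2573384 = 59615461274117379/13158607660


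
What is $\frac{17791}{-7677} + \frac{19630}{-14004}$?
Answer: $- \frac{2468177}{663634} \approx -3.7192$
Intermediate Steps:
$\frac{17791}{-7677} + \frac{19630}{-14004} = 17791 \left(- \frac{1}{7677}\right) + 19630 \left(- \frac{1}{14004}\right) = - \frac{17791}{7677} - \frac{9815}{7002} = - \frac{2468177}{663634}$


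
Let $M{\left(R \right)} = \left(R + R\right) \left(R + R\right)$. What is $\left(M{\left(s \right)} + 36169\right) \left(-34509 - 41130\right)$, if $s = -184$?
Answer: $-12979122927$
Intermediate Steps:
$M{\left(R \right)} = 4 R^{2}$ ($M{\left(R \right)} = 2 R 2 R = 4 R^{2}$)
$\left(M{\left(s \right)} + 36169\right) \left(-34509 - 41130\right) = \left(4 \left(-184\right)^{2} + 36169\right) \left(-34509 - 41130\right) = \left(4 \cdot 33856 + 36169\right) \left(-75639\right) = \left(135424 + 36169\right) \left(-75639\right) = 171593 \left(-75639\right) = -12979122927$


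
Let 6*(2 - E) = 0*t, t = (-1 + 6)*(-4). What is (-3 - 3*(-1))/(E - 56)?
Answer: 0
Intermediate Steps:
t = -20 (t = 5*(-4) = -20)
E = 2 (E = 2 - 0*(-20) = 2 - ⅙*0 = 2 + 0 = 2)
(-3 - 3*(-1))/(E - 56) = (-3 - 3*(-1))/(2 - 56) = (-3 + 3)/(-54) = 0*(-1/54) = 0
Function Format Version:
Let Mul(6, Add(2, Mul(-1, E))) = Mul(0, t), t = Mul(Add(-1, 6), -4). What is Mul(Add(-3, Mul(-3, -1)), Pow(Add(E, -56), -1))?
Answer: 0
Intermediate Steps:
t = -20 (t = Mul(5, -4) = -20)
E = 2 (E = Add(2, Mul(Rational(-1, 6), Mul(0, -20))) = Add(2, Mul(Rational(-1, 6), 0)) = Add(2, 0) = 2)
Mul(Add(-3, Mul(-3, -1)), Pow(Add(E, -56), -1)) = Mul(Add(-3, Mul(-3, -1)), Pow(Add(2, -56), -1)) = Mul(Add(-3, 3), Pow(-54, -1)) = Mul(0, Rational(-1, 54)) = 0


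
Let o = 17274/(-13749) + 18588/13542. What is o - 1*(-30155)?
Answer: 311919426133/10343831 ≈ 30155.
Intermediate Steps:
o = 1202328/10343831 (o = 17274*(-1/13749) + 18588*(1/13542) = -5758/4583 + 3098/2257 = 1202328/10343831 ≈ 0.11624)
o - 1*(-30155) = 1202328/10343831 - 1*(-30155) = 1202328/10343831 + 30155 = 311919426133/10343831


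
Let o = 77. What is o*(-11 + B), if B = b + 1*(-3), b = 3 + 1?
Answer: -770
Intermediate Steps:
b = 4
B = 1 (B = 4 + 1*(-3) = 4 - 3 = 1)
o*(-11 + B) = 77*(-11 + 1) = 77*(-10) = -770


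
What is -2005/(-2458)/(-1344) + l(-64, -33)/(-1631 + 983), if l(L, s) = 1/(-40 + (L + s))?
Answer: -7278847/12219838848 ≈ -0.00059566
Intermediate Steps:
l(L, s) = 1/(-40 + L + s)
-2005/(-2458)/(-1344) + l(-64, -33)/(-1631 + 983) = -2005/(-2458)/(-1344) + 1/((-40 - 64 - 33)*(-1631 + 983)) = -2005*(-1/2458)*(-1/1344) + 1/(-137*(-648)) = (2005/2458)*(-1/1344) - 1/137*(-1/648) = -2005/3303552 + 1/88776 = -7278847/12219838848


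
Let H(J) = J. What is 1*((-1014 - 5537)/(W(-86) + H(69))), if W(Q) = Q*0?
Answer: -6551/69 ≈ -94.942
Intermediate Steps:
W(Q) = 0
1*((-1014 - 5537)/(W(-86) + H(69))) = 1*((-1014 - 5537)/(0 + 69)) = 1*(-6551/69) = -6551/69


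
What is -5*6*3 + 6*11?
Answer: -24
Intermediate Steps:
-5*6*3 + 6*11 = -30*3 + 66 = -90 + 66 = -24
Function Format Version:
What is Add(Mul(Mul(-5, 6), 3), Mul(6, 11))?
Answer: -24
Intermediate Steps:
Add(Mul(Mul(-5, 6), 3), Mul(6, 11)) = Add(Mul(-30, 3), 66) = Add(-90, 66) = -24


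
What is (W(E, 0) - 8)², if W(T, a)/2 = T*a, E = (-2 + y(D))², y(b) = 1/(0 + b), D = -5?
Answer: 64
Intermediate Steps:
y(b) = 1/b
E = 121/25 (E = (-2 + 1/(-5))² = (-2 - ⅕)² = (-11/5)² = 121/25 ≈ 4.8400)
W(T, a) = 2*T*a (W(T, a) = 2*(T*a) = 2*T*a)
(W(E, 0) - 8)² = (2*(121/25)*0 - 8)² = (0 - 8)² = (-8)² = 64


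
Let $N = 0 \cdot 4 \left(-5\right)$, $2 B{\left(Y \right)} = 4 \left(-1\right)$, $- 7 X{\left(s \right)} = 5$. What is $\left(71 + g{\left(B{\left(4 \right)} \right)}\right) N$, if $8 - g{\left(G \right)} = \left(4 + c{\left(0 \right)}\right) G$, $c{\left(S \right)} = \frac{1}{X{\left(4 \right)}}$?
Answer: $0$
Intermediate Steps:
$X{\left(s \right)} = - \frac{5}{7}$ ($X{\left(s \right)} = \left(- \frac{1}{7}\right) 5 = - \frac{5}{7}$)
$c{\left(S \right)} = - \frac{7}{5}$ ($c{\left(S \right)} = \frac{1}{- \frac{5}{7}} = - \frac{7}{5}$)
$B{\left(Y \right)} = -2$ ($B{\left(Y \right)} = \frac{4 \left(-1\right)}{2} = \frac{1}{2} \left(-4\right) = -2$)
$N = 0$ ($N = 0 \left(-5\right) = 0$)
$g{\left(G \right)} = 8 - \frac{13 G}{5}$ ($g{\left(G \right)} = 8 - \left(4 - \frac{7}{5}\right) G = 8 - \frac{13 G}{5}$)
$\left(71 + g{\left(B{\left(4 \right)} \right)}\right) N = \left(71 + \left(8 - - \frac{26}{5}\right)\right) 0 = \left(71 + \left(8 + \frac{26}{5}\right)\right) 0 = \left(71 + \frac{66}{5}\right) 0 = \frac{421}{5} \cdot 0 = 0$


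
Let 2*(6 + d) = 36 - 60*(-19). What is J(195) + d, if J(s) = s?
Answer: 777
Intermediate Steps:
d = 582 (d = -6 + (36 - 60*(-19))/2 = -6 + (36 + 1140)/2 = -6 + (1/2)*1176 = -6 + 588 = 582)
J(195) + d = 195 + 582 = 777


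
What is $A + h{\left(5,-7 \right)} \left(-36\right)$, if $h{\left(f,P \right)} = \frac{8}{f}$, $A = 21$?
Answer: $- \frac{183}{5} \approx -36.6$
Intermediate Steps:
$A + h{\left(5,-7 \right)} \left(-36\right) = 21 + \frac{8}{5} \left(-36\right) = 21 - \frac{288}{5} = - \frac{183}{5}$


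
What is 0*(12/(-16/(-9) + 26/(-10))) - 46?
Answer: -46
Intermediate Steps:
0*(12/(-16/(-9) + 26/(-10))) - 46 = 0*(12/(-16*(-⅑) + 26*(-⅒))) - 46 = 0*(12/(16/9 - 13/5)) - 46 = 0*(12/(-37/45)) - 46 = 0*(12*(-45/37)) - 46 = 0*(-540/37) - 46 = 0 - 46 = -46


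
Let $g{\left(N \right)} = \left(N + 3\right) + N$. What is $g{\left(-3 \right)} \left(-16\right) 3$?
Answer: $144$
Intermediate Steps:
$g{\left(N \right)} = 3 + 2 N$ ($g{\left(N \right)} = \left(3 + N\right) + N = 3 + 2 N$)
$g{\left(-3 \right)} \left(-16\right) 3 = \left(3 + 2 \left(-3\right)\right) \left(-16\right) 3 = \left(3 - 6\right) \left(-16\right) 3 = \left(-3\right) \left(-16\right) 3 = 48 \cdot 3 = 144$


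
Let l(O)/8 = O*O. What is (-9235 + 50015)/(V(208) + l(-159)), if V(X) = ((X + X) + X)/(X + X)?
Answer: 81560/404499 ≈ 0.20163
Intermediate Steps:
l(O) = 8*O**2 (l(O) = 8*(O*O) = 8*O**2)
V(X) = 3/2 (V(X) = (2*X + X)/((2*X)) = (3*X)*(1/(2*X)) = 3/2)
(-9235 + 50015)/(V(208) + l(-159)) = (-9235 + 50015)/(3/2 + 8*(-159)**2) = 40780/(3/2 + 8*25281) = 40780/(3/2 + 202248) = 40780/(404499/2) = 40780*(2/404499) = 81560/404499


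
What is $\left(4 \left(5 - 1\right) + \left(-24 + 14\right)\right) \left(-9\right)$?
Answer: $-54$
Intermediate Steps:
$\left(4 \left(5 - 1\right) + \left(-24 + 14\right)\right) \left(-9\right) = \left(4 \cdot 4 - 10\right) \left(-9\right) = \left(16 - 10\right) \left(-9\right) = 6 \left(-9\right) = -54$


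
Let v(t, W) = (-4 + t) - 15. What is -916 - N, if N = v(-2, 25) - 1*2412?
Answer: 1517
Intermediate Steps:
v(t, W) = -19 + t
N = -2433 (N = (-19 - 2) - 1*2412 = -21 - 2412 = -2433)
-916 - N = -916 - 1*(-2433) = -916 + 2433 = 1517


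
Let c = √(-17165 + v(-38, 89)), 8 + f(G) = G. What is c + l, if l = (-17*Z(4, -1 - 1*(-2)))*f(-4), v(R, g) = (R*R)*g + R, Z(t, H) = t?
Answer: 816 + √111313 ≈ 1149.6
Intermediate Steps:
f(G) = -8 + G
v(R, g) = R + g*R² (v(R, g) = R²*g + R = g*R² + R = R + g*R²)
l = 816 (l = (-17*4)*(-8 - 4) = -68*(-12) = 816)
c = √111313 (c = √(-17165 - 38*(1 - 38*89)) = √(-17165 - 38*(1 - 3382)) = √(-17165 - 38*(-3381)) = √(-17165 + 128478) = √111313 ≈ 333.64)
c + l = √111313 + 816 = 816 + √111313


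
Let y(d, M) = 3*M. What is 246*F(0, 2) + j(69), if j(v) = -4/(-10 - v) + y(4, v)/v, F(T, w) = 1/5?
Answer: 20639/395 ≈ 52.251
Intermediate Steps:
F(T, w) = ⅕
j(v) = 3 - 4/(-10 - v) (j(v) = -4/(-10 - v) + (3*v)/v = -4/(-10 - v) + 3 = 3 - 4/(-10 - v))
246*F(0, 2) + j(69) = 246*(⅕) + (34 + 3*69)/(10 + 69) = 246/5 + (34 + 207)/79 = 246/5 + (1/79)*241 = 246/5 + 241/79 = 20639/395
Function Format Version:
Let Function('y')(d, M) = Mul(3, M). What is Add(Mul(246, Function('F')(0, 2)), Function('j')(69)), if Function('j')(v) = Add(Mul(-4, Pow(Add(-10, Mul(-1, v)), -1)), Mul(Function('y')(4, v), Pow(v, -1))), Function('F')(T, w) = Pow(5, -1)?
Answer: Rational(20639, 395) ≈ 52.251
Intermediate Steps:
Function('F')(T, w) = Rational(1, 5)
Function('j')(v) = Add(3, Mul(-4, Pow(Add(-10, Mul(-1, v)), -1))) (Function('j')(v) = Add(Mul(-4, Pow(Add(-10, Mul(-1, v)), -1)), Mul(Mul(3, v), Pow(v, -1))) = Add(Mul(-4, Pow(Add(-10, Mul(-1, v)), -1)), 3) = Add(3, Mul(-4, Pow(Add(-10, Mul(-1, v)), -1))))
Add(Mul(246, Function('F')(0, 2)), Function('j')(69)) = Add(Mul(246, Rational(1, 5)), Mul(Pow(Add(10, 69), -1), Add(34, Mul(3, 69)))) = Add(Rational(246, 5), Mul(Pow(79, -1), Add(34, 207))) = Add(Rational(246, 5), Mul(Rational(1, 79), 241)) = Add(Rational(246, 5), Rational(241, 79)) = Rational(20639, 395)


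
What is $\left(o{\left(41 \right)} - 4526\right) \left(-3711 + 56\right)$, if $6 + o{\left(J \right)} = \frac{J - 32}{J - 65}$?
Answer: $\frac{132526645}{8} \approx 1.6566 \cdot 10^{7}$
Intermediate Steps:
$o{\left(J \right)} = -6 + \frac{-32 + J}{-65 + J}$ ($o{\left(J \right)} = -6 + \frac{J - 32}{J - 65} = -6 + \frac{-32 + J}{-65 + J}$)
$\left(o{\left(41 \right)} - 4526\right) \left(-3711 + 56\right) = \left(\frac{358 - 205}{-65 + 41} - 4526\right) \left(-3711 + 56\right) = \left(\frac{358 - 205}{-24} - 4526\right) \left(-3655\right) = \left(\left(- \frac{1}{24}\right) 153 - 4526\right) \left(-3655\right) = \left(- \frac{51}{8} - 4526\right) \left(-3655\right) = \left(- \frac{36259}{8}\right) \left(-3655\right) = \frac{132526645}{8}$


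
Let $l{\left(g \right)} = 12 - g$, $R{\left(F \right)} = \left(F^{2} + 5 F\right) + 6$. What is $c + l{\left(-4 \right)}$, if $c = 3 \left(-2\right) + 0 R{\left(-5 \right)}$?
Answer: $10$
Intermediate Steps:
$R{\left(F \right)} = 6 + F^{2} + 5 F$
$c = -6$ ($c = 3 \left(-2\right) + 0 \left(6 + \left(-5\right)^{2} + 5 \left(-5\right)\right) = -6 + 0 \left(6 + 25 - 25\right) = -6 + 0 \cdot 6 = -6 + 0 = -6$)
$c + l{\left(-4 \right)} = -6 + \left(12 - -4\right) = -6 + \left(12 + 4\right) = -6 + 16 = 10$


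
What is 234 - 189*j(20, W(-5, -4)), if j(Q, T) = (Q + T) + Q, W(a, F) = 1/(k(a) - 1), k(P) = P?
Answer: -14589/2 ≈ -7294.5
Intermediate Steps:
W(a, F) = 1/(-1 + a) (W(a, F) = 1/(a - 1) = 1/(-1 + a))
j(Q, T) = T + 2*Q
234 - 189*j(20, W(-5, -4)) = 234 - 189*(1/(-1 - 5) + 2*20) = 234 - 189*(1/(-6) + 40) = 234 - 189*(-1/6 + 40) = 234 - 189*239/6 = 234 - 15057/2 = -14589/2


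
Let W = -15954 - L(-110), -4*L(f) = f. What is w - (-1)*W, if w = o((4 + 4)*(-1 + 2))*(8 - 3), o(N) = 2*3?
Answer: -31903/2 ≈ -15952.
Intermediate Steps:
o(N) = 6
L(f) = -f/4
W = -31963/2 (W = -15954 - (-1)*(-110)/4 = -15954 - 1*55/2 = -15954 - 55/2 = -31963/2 ≈ -15982.)
w = 30 (w = 6*(8 - 3) = 6*5 = 30)
w - (-1)*W = 30 - (-1)*(-31963)/2 = 30 - 1*31963/2 = 30 - 31963/2 = -31903/2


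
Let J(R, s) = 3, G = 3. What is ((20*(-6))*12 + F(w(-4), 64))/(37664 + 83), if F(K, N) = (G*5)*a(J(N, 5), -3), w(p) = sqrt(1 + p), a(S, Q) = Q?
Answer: -1485/37747 ≈ -0.039341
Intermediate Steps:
F(K, N) = -45 (F(K, N) = (3*5)*(-3) = 15*(-3) = -45)
((20*(-6))*12 + F(w(-4), 64))/(37664 + 83) = ((20*(-6))*12 - 45)/(37664 + 83) = (-120*12 - 45)/37747 = (-1440 - 45)*(1/37747) = -1485*1/37747 = -1485/37747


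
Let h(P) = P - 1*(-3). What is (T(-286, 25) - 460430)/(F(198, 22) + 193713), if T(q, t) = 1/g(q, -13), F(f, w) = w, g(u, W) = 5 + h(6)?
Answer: -6446019/2712290 ≈ -2.3766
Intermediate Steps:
h(P) = 3 + P (h(P) = P + 3 = 3 + P)
g(u, W) = 14 (g(u, W) = 5 + (3 + 6) = 5 + 9 = 14)
T(q, t) = 1/14
(T(-286, 25) - 460430)/(F(198, 22) + 193713) = (1/14 - 460430)/(22 + 193713) = -6446019/14/193735 = -6446019/14*1/193735 = -6446019/2712290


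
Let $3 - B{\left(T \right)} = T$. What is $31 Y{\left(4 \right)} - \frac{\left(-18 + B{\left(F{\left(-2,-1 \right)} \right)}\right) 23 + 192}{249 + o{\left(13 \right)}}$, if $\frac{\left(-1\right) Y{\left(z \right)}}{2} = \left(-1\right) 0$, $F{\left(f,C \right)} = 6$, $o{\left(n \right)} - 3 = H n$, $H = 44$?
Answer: $\frac{291}{824} \approx 0.35316$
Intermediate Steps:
$o{\left(n \right)} = 3 + 44 n$
$B{\left(T \right)} = 3 - T$
$Y{\left(z \right)} = 0$ ($Y{\left(z \right)} = - 2 \left(\left(-1\right) 0\right) = \left(-2\right) 0 = 0$)
$31 Y{\left(4 \right)} - \frac{\left(-18 + B{\left(F{\left(-2,-1 \right)} \right)}\right) 23 + 192}{249 + o{\left(13 \right)}} = 31 \cdot 0 - \frac{\left(-18 + \left(3 - 6\right)\right) 23 + 192}{249 + \left(3 + 44 \cdot 13\right)} = 0 - \frac{\left(-18 + \left(3 - 6\right)\right) 23 + 192}{249 + \left(3 + 572\right)} = 0 - \frac{\left(-18 - 3\right) 23 + 192}{249 + 575} = 0 - \frac{\left(-21\right) 23 + 192}{824} = 0 - \left(-483 + 192\right) \frac{1}{824} = 0 - \left(-291\right) \frac{1}{824} = 0 - - \frac{291}{824} = 0 + \frac{291}{824} = \frac{291}{824}$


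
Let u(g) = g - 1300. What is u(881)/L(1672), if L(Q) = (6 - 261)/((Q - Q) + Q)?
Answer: 700568/255 ≈ 2747.3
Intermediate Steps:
u(g) = -1300 + g
L(Q) = -255/Q (L(Q) = -255/(0 + Q) = -255/Q)
u(881)/L(1672) = (-1300 + 881)/((-255/1672)) = -419/((-255*1/1672)) = -419/(-255/1672) = -419*(-1672/255) = 700568/255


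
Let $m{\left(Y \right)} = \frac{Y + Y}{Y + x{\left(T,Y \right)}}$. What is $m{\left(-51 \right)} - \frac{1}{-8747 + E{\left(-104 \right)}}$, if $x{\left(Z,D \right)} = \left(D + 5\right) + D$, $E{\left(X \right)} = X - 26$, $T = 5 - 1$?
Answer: $\frac{452801}{656898} \approx 0.6893$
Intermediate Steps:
$T = 4$
$E{\left(X \right)} = -26 + X$
$x{\left(Z,D \right)} = 5 + 2 D$ ($x{\left(Z,D \right)} = \left(5 + D\right) + D = 5 + 2 D$)
$m{\left(Y \right)} = \frac{2 Y}{5 + 3 Y}$ ($m{\left(Y \right)} = \frac{Y + Y}{Y + \left(5 + 2 Y\right)} = \frac{2 Y}{5 + 3 Y}$)
$m{\left(-51 \right)} - \frac{1}{-8747 + E{\left(-104 \right)}} = 2 \left(-51\right) \frac{1}{5 + 3 \left(-51\right)} - \frac{1}{-8747 - 130} = 2 \left(-51\right) \frac{1}{5 - 153} - \frac{1}{-8747 - 130} = 2 \left(-51\right) \frac{1}{-148} - \frac{1}{-8877} = 2 \left(-51\right) \left(- \frac{1}{148}\right) - - \frac{1}{8877} = \frac{51}{74} + \frac{1}{8877} = \frac{452801}{656898}$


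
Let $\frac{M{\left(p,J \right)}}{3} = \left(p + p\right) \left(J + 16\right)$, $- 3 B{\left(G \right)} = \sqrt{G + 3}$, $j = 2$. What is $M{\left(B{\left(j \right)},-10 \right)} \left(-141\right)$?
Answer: $1692 \sqrt{5} \approx 3783.4$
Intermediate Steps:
$B{\left(G \right)} = - \frac{\sqrt{3 + G}}{3}$ ($B{\left(G \right)} = - \frac{\sqrt{G + 3}}{3} = - \frac{\sqrt{3 + G}}{3}$)
$M{\left(p,J \right)} = 6 p \left(16 + J\right)$ ($M{\left(p,J \right)} = 3 \left(p + p\right) \left(J + 16\right) = 3 \cdot 2 p \left(16 + J\right) = 6 p \left(16 + J\right)$)
$M{\left(B{\left(j \right)},-10 \right)} \left(-141\right) = 6 \left(- \frac{\sqrt{3 + 2}}{3}\right) \left(16 - 10\right) \left(-141\right) = 6 \left(- \frac{\sqrt{5}}{3}\right) 6 \left(-141\right) = - 12 \sqrt{5} \left(-141\right) = 1692 \sqrt{5}$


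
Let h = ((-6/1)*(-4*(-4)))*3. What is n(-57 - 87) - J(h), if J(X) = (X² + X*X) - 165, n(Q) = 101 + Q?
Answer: -165766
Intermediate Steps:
h = -288 (h = (-6*1*16)*3 = -6*16*3 = -96*3 = -288)
J(X) = -165 + 2*X² (J(X) = (X² + X²) - 165 = 2*X² - 165 = -165 + 2*X²)
n(-57 - 87) - J(h) = (101 + (-57 - 87)) - (-165 + 2*(-288)²) = (101 - 144) - (-165 + 2*82944) = -43 - (-165 + 165888) = -43 - 1*165723 = -43 - 165723 = -165766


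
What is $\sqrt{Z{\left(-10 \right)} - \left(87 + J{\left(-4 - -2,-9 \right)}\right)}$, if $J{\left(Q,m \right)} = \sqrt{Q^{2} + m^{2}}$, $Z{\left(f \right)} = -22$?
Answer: $\sqrt{-109 - \sqrt{85}} \approx 10.873 i$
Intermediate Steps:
$\sqrt{Z{\left(-10 \right)} - \left(87 + J{\left(-4 - -2,-9 \right)}\right)} = \sqrt{-22 - \left(87 + \sqrt{\left(-4 - -2\right)^{2} + \left(-9\right)^{2}}\right)} = \sqrt{-22 - \left(87 + \sqrt{\left(-4 + 2\right)^{2} + 81}\right)} = \sqrt{-22 - \left(87 + \sqrt{\left(-2\right)^{2} + 81}\right)} = \sqrt{-22 - \left(87 + \sqrt{4 + 81}\right)} = \sqrt{-22 - \left(87 + \sqrt{85}\right)} = \sqrt{-109 - \sqrt{85}}$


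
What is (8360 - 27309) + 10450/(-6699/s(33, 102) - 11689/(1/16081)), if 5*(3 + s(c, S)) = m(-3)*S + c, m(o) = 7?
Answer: -869093775892189/45864888561 ≈ -18949.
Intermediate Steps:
s(c, S) = -3 + c/5 + 7*S/5 (s(c, S) = -3 + (7*S + c)/5 = -3 + (c + 7*S)/5 = -3 + (c/5 + 7*S/5) = -3 + c/5 + 7*S/5)
(8360 - 27309) + 10450/(-6699/s(33, 102) - 11689/(1/16081)) = (8360 - 27309) + 10450/(-6699/(-3 + (⅕)*33 + (7/5)*102) - 11689/(1/16081)) = -18949 + 10450/(-6699/(-3 + 33/5 + 714/5) - 11689/1/16081) = -18949 + 10450/(-6699/732/5 - 11689*16081) = -18949 + 10450/(-6699*5/732 - 187970809) = -18949 + 10450/(-11165/244 - 187970809) = -18949 + 10450/(-45864888561/244) = -18949 + 10450*(-244/45864888561) = -18949 - 2549800/45864888561 = -869093775892189/45864888561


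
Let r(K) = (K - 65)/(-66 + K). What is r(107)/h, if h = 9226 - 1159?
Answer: 14/110249 ≈ 0.00012699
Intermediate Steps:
h = 8067
r(K) = (-65 + K)/(-66 + K)
r(107)/h = ((-65 + 107)/(-66 + 107))/8067 = (42/41)*(1/8067) = 14/110249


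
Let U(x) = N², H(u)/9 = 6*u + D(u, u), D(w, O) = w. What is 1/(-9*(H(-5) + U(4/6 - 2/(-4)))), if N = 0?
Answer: 1/2835 ≈ 0.00035273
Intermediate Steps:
H(u) = 63*u (H(u) = 9*(6*u + u) = 9*(7*u) = 63*u)
U(x) = 0 (U(x) = 0² = 0)
1/(-9*(H(-5) + U(4/6 - 2/(-4)))) = 1/(-9*(63*(-5) + 0)) = 1/(-9*(-315 + 0)) = 1/(-9*(-315)) = 1/2835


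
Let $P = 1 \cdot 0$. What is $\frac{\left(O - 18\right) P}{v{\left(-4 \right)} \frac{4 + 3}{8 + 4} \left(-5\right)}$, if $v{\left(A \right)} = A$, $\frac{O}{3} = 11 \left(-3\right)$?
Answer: $0$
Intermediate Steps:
$P = 0$
$O = -99$ ($O = 3 \cdot 11 \left(-3\right) = 3 \left(-33\right) = -99$)
$\frac{\left(O - 18\right) P}{v{\left(-4 \right)} \frac{4 + 3}{8 + 4} \left(-5\right)} = \frac{\left(-99 - 18\right) 0}{- 4 \frac{4 + 3}{8 + 4} \left(-5\right)} = \frac{\left(-117\right) 0}{- 4 \cdot \frac{7}{12} \left(-5\right)} = \frac{0}{- 4 \cdot 7 \cdot \frac{1}{12} \left(-5\right)} = \frac{0}{\left(-4\right) \frac{7}{12} \left(-5\right)} = \frac{0}{\left(- \frac{7}{3}\right) \left(-5\right)} = \frac{0}{\frac{35}{3}} = 0 \cdot \frac{3}{35} = 0$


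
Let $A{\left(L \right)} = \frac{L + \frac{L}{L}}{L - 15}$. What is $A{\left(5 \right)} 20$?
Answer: $-12$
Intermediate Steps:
$A{\left(L \right)} = \frac{1 + L}{-15 + L}$ ($A{\left(L \right)} = \frac{L + 1}{-15 + L} = \frac{1 + L}{-15 + L}$)
$A{\left(5 \right)} 20 = \frac{1 + 5}{-15 + 5} \cdot 20 = \frac{1}{-10} \cdot 6 \cdot 20 = \left(- \frac{1}{10}\right) 6 \cdot 20 = \left(- \frac{3}{5}\right) 20 = -12$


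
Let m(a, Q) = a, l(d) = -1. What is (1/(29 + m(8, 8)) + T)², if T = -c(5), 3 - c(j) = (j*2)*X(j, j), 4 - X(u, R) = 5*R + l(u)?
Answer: 56400100/1369 ≈ 41198.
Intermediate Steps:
X(u, R) = 5 - 5*R (X(u, R) = 4 - (5*R - 1) = 4 - (-1 + 5*R) = 4 + (1 - 5*R) = 5 - 5*R)
c(j) = 3 - 2*j*(5 - 5*j) (c(j) = 3 - j*2*(5 - 5*j) = 3 - 2*j*(5 - 5*j))
T = -203 (T = -(3 + 10*5*(-1 + 5)) = -(3 + 10*5*4) = -(3 + 200) = -1*203 = -203)
(1/(29 + m(8, 8)) + T)² = (1/(29 + 8) - 203)² = (1/37 - 203)² = (-7510/37)² = 56400100/1369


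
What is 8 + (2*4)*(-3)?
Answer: -16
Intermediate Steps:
8 + (2*4)*(-3) = 8 + 8*(-3) = 8 - 24 = -16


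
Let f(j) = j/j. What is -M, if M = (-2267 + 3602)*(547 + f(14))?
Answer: -731580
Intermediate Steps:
f(j) = 1
M = 731580 (M = (-2267 + 3602)*(547 + 1) = 1335*548 = 731580)
-M = -1*731580 = -731580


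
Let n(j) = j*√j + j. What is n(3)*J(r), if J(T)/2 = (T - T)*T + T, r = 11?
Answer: 66 + 66*√3 ≈ 180.32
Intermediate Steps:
n(j) = j + j^(3/2) (n(j) = j^(3/2) + j = j + j^(3/2))
J(T) = 2*T (J(T) = 2*((T - T)*T + T) = 2*(0*T + T) = 2*(0 + T) = 2*T)
n(3)*J(r) = (3 + 3^(3/2))*(2*11) = (3 + 3*√3)*22 = 66 + 66*√3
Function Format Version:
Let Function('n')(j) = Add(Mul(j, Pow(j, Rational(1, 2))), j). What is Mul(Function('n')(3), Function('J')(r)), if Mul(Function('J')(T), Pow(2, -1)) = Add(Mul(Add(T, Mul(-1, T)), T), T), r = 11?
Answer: Add(66, Mul(66, Pow(3, Rational(1, 2)))) ≈ 180.32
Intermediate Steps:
Function('n')(j) = Add(j, Pow(j, Rational(3, 2))) (Function('n')(j) = Add(Pow(j, Rational(3, 2)), j) = Add(j, Pow(j, Rational(3, 2))))
Function('J')(T) = Mul(2, T) (Function('J')(T) = Mul(2, Add(Mul(Add(T, Mul(-1, T)), T), T)) = Mul(2, Add(Mul(0, T), T)) = Mul(2, Add(0, T)) = Mul(2, T))
Mul(Function('n')(3), Function('J')(r)) = Mul(Add(3, Pow(3, Rational(3, 2))), Mul(2, 11)) = Mul(Add(3, Mul(3, Pow(3, Rational(1, 2)))), 22) = Add(66, Mul(66, Pow(3, Rational(1, 2))))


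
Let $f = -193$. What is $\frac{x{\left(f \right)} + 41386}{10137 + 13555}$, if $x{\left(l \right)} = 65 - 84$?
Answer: $\frac{41367}{23692} \approx 1.746$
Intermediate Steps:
$x{\left(l \right)} = -19$
$\frac{x{\left(f \right)} + 41386}{10137 + 13555} = \frac{-19 + 41386}{10137 + 13555} = \frac{41367}{23692}$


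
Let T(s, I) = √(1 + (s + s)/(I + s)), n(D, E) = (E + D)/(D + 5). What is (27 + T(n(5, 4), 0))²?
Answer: (27 + √3)² ≈ 825.53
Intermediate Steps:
n(D, E) = (D + E)/(5 + D)
T(s, I) = √(1 + 2*s/(I + s)) (T(s, I) = √(1 + (2*s)/(I + s)) = √(1 + 2*s/(I + s)))
(27 + T(n(5, 4), 0))² = (27 + √((0 + 3*((5 + 4)/(5 + 5)))/(0 + (5 + 4)/(5 + 5))))² = (27 + √((0 + 3*(9/10))/(0 + 9/10)))² = (27 + √((0 + 27/10)/(9/10)))² = (27 + √((10/9)*(27/10)))² = (27 + √3)²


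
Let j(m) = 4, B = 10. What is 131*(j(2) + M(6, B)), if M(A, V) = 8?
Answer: 1572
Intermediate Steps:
131*(j(2) + M(6, B)) = 131*(4 + 8) = 131*12 = 1572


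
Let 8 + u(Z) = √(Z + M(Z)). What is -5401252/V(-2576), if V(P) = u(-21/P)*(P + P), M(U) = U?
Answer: -10802504/82411 - 1350313*√138/7581812 ≈ -133.17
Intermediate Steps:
u(Z) = -8 + √2*√Z (u(Z) = -8 + √(Z + Z) = -8 + √(2*Z) = -8 + √2*√Z)
V(P) = 2*P*(-8 + √42*√(-1/P)) (V(P) = (-8 + √2*√(-21/P))*(P + P) = (-8 + √2*(√21*√(-1/P)))*(2*P) = (-8 + √42*√(-1/P))*(2*P) = 2*P*(-8 + √42*√(-1/P)))
-5401252/V(-2576) = -5401252*(-1/(5152*(-8 + √42*√(-1/(-2576))))) = -5401252*(-1/(5152*(-8 + √42*√(-1*(-1/2576))))) = -5401252*(-1/(5152*(-8 + √42*√(1/2576)))) = -5401252*(-1/(5152*(-8 + √42*(√161/644)))) = -5401252*(-1/(5152*(-8 + √138/92))) = -5401252/(41216 - 56*√138)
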